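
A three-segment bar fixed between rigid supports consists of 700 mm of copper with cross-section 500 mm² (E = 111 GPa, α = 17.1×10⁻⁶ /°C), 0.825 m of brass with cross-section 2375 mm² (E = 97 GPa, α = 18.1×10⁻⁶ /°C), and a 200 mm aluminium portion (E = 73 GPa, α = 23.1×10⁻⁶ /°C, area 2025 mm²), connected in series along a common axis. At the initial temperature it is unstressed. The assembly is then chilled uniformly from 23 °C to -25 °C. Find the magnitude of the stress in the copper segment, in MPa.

σ ≈ 172 MPa (tensile)

If the supports were absent, the total length change would be Σ αᵢΔT Lᵢ = 17.1×10⁻⁶×48×700 + 18.1×10⁻⁶×48×825 + 23.1×10⁻⁶×48×200 = 1.513 mm.
The rigid supports impose zero overall length change; the single axial force P common to all segments must satisfy P Σ Lᵢ/(AᵢEᵢ) = δ_free.
Σ Lᵢ/(AᵢEᵢ) = 700/(500×111×10³) + 825/(2375×97×10³) + 200/(2025×73×10³) = 1.755×10⁻⁵ mm/N.
P = 1.513 / 1.755×10⁻⁵ = 86230 N = 86.23 kN, tensile.
σ_{copper} = P / A = 86230 / 500 = 172.5 MPa.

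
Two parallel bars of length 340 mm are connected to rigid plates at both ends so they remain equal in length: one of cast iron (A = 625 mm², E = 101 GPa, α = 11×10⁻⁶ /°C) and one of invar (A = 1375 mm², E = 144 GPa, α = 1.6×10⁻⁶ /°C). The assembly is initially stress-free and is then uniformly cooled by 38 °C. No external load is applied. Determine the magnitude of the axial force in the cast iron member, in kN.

P ≈ 17.1 kN (tensile in the cast iron)

Equilibrium of a rigid end plate with no external load gives equal and opposite internal forces ±P in the two members. Since α_{cast iron} > α_{invar}, cooling drives the cast iron into tension and the invar into compression.
Setting the final lengths equal and cancelling L: (α₁ − α₂)ΔT = P/(A₁E₁) + P/(A₂E₂).
|α₁ − α₂|·ΔT = 9.4×10⁻⁶ × 38 = 0.0003572.
1/(A₁E₁) + 1/(A₂E₂) = 1/(625×101×10³) + 1/(1375×144×10³) = 2.089×10⁻⁸ N⁻¹.
P = 0.0003572 / 2.089×10⁻⁸ = 17100 N = 17.1 kN.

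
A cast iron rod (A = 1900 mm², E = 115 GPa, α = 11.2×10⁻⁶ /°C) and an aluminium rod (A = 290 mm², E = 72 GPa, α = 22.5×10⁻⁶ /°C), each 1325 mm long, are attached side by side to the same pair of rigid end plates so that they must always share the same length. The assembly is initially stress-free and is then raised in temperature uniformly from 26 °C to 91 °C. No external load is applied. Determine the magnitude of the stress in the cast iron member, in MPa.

Both members must finish at the same length. With the larger α, the aluminium tends to over-expand; the plates restrain it, putting the aluminium in compression and the cast iron in tension. With no external load the two internal forces are equal and opposite, magnitude P.
Equating the net (thermal + elastic) strains gives |α₁ − α₂|·ΔT = P·[1/(A₁E₁) + 1/(A₂E₂)].
|α₁ − α₂|·ΔT = 11.3×10⁻⁶ × 65 = 0.0007345.
1/(A₁E₁) + 1/(A₂E₂) = 1/(1900×115×10³) + 1/(290×72×10³) = 5.247×10⁻⁸ N⁻¹.
So P = 0.0007345 / 5.247×10⁻⁸ = 14 kN.
σ_{cast iron} = P/A₁ = 14000/1900 = 7.368 MPa, tensile.

σ ≈ 7.37 MPa (tensile)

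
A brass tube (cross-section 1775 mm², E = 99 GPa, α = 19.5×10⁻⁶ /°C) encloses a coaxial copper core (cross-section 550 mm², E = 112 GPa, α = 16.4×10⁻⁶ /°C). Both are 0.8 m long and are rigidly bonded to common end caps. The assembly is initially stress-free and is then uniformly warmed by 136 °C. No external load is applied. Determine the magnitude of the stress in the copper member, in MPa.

Equilibrium of a rigid end plate with no external load gives equal and opposite internal forces ±P in the two members. Since α_{brass} > α_{copper}, heating drives the brass into compression and the copper into tension.
Compatibility of the two members (thermal + elastic change equal): (α₁ − α₂)ΔT = P·[1/(A₁E₁) + 1/(A₂E₂)].
|α₁ − α₂|·ΔT = 3.1×10⁻⁶ × 136 = 0.0004216.
1/(A₁E₁) + 1/(A₂E₂) = 1/(1775×99×10³) + 1/(550×112×10³) = 2.192×10⁻⁸ N⁻¹.
So P = 0.0004216 / 2.192×10⁻⁸ = 19.23 kN.
σ_{copper} = P/A₂ = 19230/550 = 34.96 MPa, tensile.

σ ≈ 35 MPa (tensile)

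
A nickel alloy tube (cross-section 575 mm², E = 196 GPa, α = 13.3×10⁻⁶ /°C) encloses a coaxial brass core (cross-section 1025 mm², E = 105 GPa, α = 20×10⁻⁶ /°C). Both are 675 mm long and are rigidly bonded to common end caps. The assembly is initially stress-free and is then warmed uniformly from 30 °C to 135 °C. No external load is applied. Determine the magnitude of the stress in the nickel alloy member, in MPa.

σ ≈ 67.4 MPa (tensile)

Equilibrium of a rigid end plate with no external load gives equal and opposite internal forces ±P in the two members. Since α_{brass} > α_{nickel alloy}, heating drives the brass into compression and the nickel alloy into tension.
Setting the final lengths equal and cancelling L: (α₁ − α₂)ΔT = P/(A₁E₁) + P/(A₂E₂).
|α₁ − α₂|·ΔT = 6.7×10⁻⁶ × 105 = 0.0007035.
1/(A₁E₁) + 1/(A₂E₂) = 1/(575×196×10³) + 1/(1025×105×10³) = 1.816×10⁻⁸ N⁻¹.
So P = 0.0007035 / 1.816×10⁻⁸ = 38.73 kN.
σ_{nickel alloy} = P/A₁ = 38730/575 = 67.35 MPa, tensile.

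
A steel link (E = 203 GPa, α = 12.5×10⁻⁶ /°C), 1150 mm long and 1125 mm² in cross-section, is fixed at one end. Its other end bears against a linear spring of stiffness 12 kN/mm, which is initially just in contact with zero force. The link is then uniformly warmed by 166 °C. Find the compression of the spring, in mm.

The unrestrained thermal change is αΔT L = 12.5×10⁻⁶ × 166 × 1150 = 2.386 mm.
With a force P in the spring, the elastic change of the link is PL/(AE) and that of the spring is P/k; compatibility requires their sum to equal δ_free.
P [ L/(AE) + 1/k ] = δ_free → P [ 1150/(1125×203×10³) + 1/(12×10³) ] = 2.386.
P = 2.386 / 8.837×10⁻⁵ = 27000 N.
Spring compression = P/k = 27000/(12×10³) = 2.25 mm.

δ ≈ 2.25 mm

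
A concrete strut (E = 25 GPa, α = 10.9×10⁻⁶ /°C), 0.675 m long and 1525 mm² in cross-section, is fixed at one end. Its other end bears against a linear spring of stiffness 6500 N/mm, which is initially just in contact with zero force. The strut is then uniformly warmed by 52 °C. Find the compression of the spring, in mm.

If the spring were absent the strut would lengthen by αΔT L = 10.9×10⁻⁶ × 52 × 675 = 0.3826 mm.
Let P be the compressive force at the spring. The strut shortens elastically by PL/(AE) and the spring compresses by P/k; together these equal δ_free.
So P = δ_free / [L/(AE) + 1/k] = 0.3826 / [ 675/(1525×25×10³) + 1/(6500) ].
P = 0.3826 / 0.0001716 = 2230 N.
Spring compression = P/k = 2230/(6500) = 0.3431 mm.

δ ≈ 0.343 mm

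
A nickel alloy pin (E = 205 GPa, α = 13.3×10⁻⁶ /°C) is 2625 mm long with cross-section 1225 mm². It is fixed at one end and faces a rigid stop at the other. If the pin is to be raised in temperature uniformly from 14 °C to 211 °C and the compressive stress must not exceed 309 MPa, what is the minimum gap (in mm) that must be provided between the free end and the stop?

g ≈ 2.92 mm

With no wall the pin would lengthen by αΔT L = 13.3×10⁻⁶ × 197 × 2625 = 6.878 mm.
A stress of 309 MPa corresponds to the wall pushing the pin back by σL/E = 309×2625/(205×10³) = 3.957 mm.
The gap must absorb the remainder: g_min = 6.878 − 3.957 = 2.921 mm.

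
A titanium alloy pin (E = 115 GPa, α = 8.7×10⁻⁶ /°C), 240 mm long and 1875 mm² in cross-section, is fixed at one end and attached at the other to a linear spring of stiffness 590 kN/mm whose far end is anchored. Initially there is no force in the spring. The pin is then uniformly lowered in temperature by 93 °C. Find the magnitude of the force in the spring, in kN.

P ≈ 69.2 kN

Free thermal contraction: δ_free = αΔT L = 8.7×10⁻⁶ × 93 × 240 = 0.1942 mm.
Let P be the tensile force in the spring. The pin extends elastically by PL/(AE) and the spring stretches by P/k; together these equal δ_free.
So P = δ_free / [L/(AE) + 1/k] = 0.1942 / [ 240/(1875×115×10³) + 1/(590×10³) ].
P = 0.1942 / 2.808×10⁻⁶ = 69150 N.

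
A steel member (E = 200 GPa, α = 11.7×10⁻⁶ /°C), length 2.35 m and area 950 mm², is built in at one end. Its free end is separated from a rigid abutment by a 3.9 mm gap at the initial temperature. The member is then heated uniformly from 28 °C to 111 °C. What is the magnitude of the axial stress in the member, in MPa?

σ ≈ 0 MPa

Free thermal elongation = αΔT L = 11.7×10⁻⁶ × 83 × 2350 = 2.282 mm.
Since δ_free = 2.28 mm is less than the 3.9 mm gap, the member never touches the wall. No axial force develops.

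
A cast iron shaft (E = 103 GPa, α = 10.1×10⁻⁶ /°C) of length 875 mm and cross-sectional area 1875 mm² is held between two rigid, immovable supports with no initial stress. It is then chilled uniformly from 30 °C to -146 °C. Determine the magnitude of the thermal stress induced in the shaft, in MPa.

σ ≈ 183 MPa (tensile)

With length fixed, the mechanical strain must cancel the thermal strain αΔT = 10.1×10⁻⁶ × 176 = 1777.6×10⁻⁶.
Hence σ = E·αΔT = 103×10³ × 1777.6×10⁻⁶ = 183.1 MPa, tensile.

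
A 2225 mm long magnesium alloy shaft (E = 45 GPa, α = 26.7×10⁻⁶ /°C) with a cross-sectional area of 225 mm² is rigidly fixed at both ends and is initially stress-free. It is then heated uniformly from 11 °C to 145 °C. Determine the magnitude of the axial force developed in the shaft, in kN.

P ≈ 36.2 kN (compressive)

Full restraint means ε = 0, so the stress is σ = EαΔT = 45×10³ × 26.7×10⁻⁶ × 134 = 161 MPa.
Axial force P = σA = 161 × 225 = 36230 N = 36.23 kN, compressive.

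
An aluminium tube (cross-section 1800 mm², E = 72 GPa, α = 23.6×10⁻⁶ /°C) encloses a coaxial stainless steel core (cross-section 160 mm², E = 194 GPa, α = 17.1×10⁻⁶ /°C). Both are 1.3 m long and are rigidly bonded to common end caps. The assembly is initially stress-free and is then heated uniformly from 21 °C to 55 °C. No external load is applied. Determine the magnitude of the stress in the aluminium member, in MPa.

The aluminium has the larger α, so on heating it would change length more than the stainless steel if both were free. The rigid plates force a common final length, so the aluminium is put into compression and the stainless steel into tension, with equal and opposite forces P (no external load).
Setting the final lengths equal and cancelling L: (α₁ − α₂)ΔT = P/(A₁E₁) + P/(A₂E₂).
|α₁ − α₂|·ΔT = 6.5×10⁻⁶ × 34 = 0.000221.
1/(A₁E₁) + 1/(A₂E₂) = 1/(1800×72×10³) + 1/(160×194×10³) = 3.993×10⁻⁸ N⁻¹.
P = 0.000221 / 3.993×10⁻⁸ = 5534 N = 5.534 kN.
σ_{aluminium} = P/A₁ = 5534/1800 = 3.075 MPa, compressive.

σ ≈ 3.07 MPa (compressive)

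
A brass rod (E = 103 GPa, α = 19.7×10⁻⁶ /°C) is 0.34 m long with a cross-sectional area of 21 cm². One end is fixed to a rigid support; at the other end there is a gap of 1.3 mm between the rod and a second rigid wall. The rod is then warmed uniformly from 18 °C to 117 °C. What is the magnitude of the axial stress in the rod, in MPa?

Free thermal elongation = αΔT L = 19.7×10⁻⁶ × 99 × 340 = 0.6631 mm.
Since δ_free = 0.663 mm is less than the 1.3 mm gap, the rod never touches the wall. No axial force develops.

σ ≈ 0 MPa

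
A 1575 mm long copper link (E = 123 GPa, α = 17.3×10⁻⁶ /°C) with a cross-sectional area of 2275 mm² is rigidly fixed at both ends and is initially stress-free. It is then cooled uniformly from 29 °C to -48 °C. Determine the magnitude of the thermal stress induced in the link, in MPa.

Because both ends are immovable the net strain is zero, and the suppressed thermal strain is αΔT = 17.3×10⁻⁶ × 77 = 1332.1×10⁻⁶.
σ = EαΔT = 123×10³ × 17.3×10⁻⁶ × 77 = 163.8 MPa (tensile; the link is trying to contract).

σ ≈ 164 MPa (tensile)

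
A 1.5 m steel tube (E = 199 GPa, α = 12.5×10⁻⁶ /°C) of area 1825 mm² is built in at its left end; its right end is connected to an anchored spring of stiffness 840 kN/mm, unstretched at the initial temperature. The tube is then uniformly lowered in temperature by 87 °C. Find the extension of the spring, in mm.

δ ≈ 0.365 mm

If the spring were absent the tube would shorten by αΔT L = 12.5×10⁻⁶ × 87 × 1500 = 1.631 mm.
Let P be the tensile force in the spring. The tube extends elastically by PL/(AE) and the spring stretches by P/k; together these equal δ_free.
So P = δ_free / [L/(AE) + 1/k] = 1.631 / [ 1500/(1825×199×10³) + 1/(840×10³) ].
P = 1.631 / 5.321×10⁻⁶ = 306600 N.
Spring extension = P/k = 306600/(840×10³) = 0.365 mm.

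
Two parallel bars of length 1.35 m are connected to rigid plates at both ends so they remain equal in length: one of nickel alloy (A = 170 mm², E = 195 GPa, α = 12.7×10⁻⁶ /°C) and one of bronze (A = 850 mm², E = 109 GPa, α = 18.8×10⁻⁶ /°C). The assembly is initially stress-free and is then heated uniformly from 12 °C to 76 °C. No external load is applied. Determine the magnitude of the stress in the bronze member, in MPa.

Both members must finish at the same length. With the larger α, the bronze tends to over-expand; the plates restrain it, putting the bronze in compression and the nickel alloy in tension. With no external load the two internal forces are equal and opposite, magnitude P.
Setting the final lengths equal and cancelling L: (α₁ − α₂)ΔT = P/(A₁E₁) + P/(A₂E₂).
|α₁ − α₂|·ΔT = 6.1×10⁻⁶ × 64 = 0.0003904.
1/(A₁E₁) + 1/(A₂E₂) = 1/(170×195×10³) + 1/(850×109×10³) = 4.096×10⁻⁸ N⁻¹.
So P = 0.0003904 / 4.096×10⁻⁸ = 9.531 kN.
σ_{bronze} = P/A₂ = 9531/850 = 11.21 MPa, compressive.

σ ≈ 11.2 MPa (compressive)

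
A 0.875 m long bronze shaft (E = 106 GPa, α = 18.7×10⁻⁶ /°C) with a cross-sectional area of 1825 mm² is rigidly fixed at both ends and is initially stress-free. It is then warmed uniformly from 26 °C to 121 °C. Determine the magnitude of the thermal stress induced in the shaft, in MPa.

σ ≈ 188 MPa (compressive)

The supports are rigid, so the total axial strain is zero. The restrained thermal strain is ε = αΔT = 18.7×10⁻⁶ × 95 = 1776.5×10⁻⁶.
The stress required to suppress this strain is σ = Eε = 106×10³ × 1776.5×10⁻⁶ = 188.3 MPa, compressive since the shaft is trying to expand.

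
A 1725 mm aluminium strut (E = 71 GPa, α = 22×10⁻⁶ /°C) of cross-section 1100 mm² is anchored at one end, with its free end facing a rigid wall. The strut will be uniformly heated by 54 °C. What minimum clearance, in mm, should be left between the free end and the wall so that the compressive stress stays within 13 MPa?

Free expansion if unrestrained: δ_free = αΔT L = 22×10⁻⁶ × 54 × 1725 = 2.049 mm.
At the allowable stress the elastic shortening the wall may impose is σL/E = 13 × 1725 / (71×10³) = 0.3158 mm.
The gap must absorb the remainder: g_min = 2.049 − 0.3158 = 1.733 mm.

g ≈ 1.73 mm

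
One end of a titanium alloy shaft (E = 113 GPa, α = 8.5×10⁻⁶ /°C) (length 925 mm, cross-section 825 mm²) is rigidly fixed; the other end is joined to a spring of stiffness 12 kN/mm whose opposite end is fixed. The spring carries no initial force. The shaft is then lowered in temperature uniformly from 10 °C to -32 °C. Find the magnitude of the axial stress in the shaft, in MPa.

If the spring were absent the shaft would shorten by αΔT L = 8.5×10⁻⁶ × 42 × 925 = 0.3302 mm.
With a force P in the spring, the elastic change of the shaft is PL/(AE) and that of the spring is P/k; compatibility requires their sum to equal δ_free.
So P = δ_free / [L/(AE) + 1/k] = 0.3302 / [ 925/(825×113×10³) + 1/(12×10³) ].
P = 0.3302 / 9.326×10⁻⁵ = 3541 N.
σ = P/A = 3541/825 = 4.292 MPa.

σ ≈ 4.29 MPa (tensile)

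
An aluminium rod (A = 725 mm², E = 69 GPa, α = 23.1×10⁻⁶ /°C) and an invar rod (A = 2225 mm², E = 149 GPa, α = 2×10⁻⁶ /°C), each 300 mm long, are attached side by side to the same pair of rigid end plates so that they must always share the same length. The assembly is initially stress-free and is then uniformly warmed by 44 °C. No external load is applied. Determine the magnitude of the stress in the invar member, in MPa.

σ ≈ 18.1 MPa (tensile)

The aluminium has the larger α, so on heating it would change length more than the invar if both were free. The rigid plates force a common final length, so the aluminium is put into compression and the invar into tension, with equal and opposite forces P (no external load).
Setting the final lengths equal and cancelling L: (α₁ − α₂)ΔT = P/(A₁E₁) + P/(A₂E₂).
|α₁ − α₂|·ΔT = 21.1×10⁻⁶ × 44 = 0.0009284.
1/(A₁E₁) + 1/(A₂E₂) = 1/(725×69×10³) + 1/(2225×149×10³) = 2.301×10⁻⁸ N⁻¹.
P = 0.0009284 / 2.301×10⁻⁸ = 40350 N = 40.35 kN.
σ_{invar} = P/A₂ = 40350/2225 = 18.14 MPa, tensile.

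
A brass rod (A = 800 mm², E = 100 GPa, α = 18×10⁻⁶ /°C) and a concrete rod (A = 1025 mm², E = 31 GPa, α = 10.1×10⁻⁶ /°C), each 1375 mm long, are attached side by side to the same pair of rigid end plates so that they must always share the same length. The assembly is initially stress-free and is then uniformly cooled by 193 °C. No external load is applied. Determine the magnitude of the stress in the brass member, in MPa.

Equilibrium of a rigid end plate with no external load gives equal and opposite internal forces ±P in the two members. Since α_{brass} > α_{concrete}, cooling drives the brass into tension and the concrete into compression.
Setting the final lengths equal and cancelling L: (α₁ − α₂)ΔT = P/(A₁E₁) + P/(A₂E₂).
|α₁ − α₂|·ΔT = 7.9×10⁻⁶ × 193 = 0.001525.
1/(A₁E₁) + 1/(A₂E₂) = 1/(800×100×10³) + 1/(1025×31×10³) = 4.397×10⁻⁸ N⁻¹.
P = 0.001525 / 4.397×10⁻⁸ = 34670 N = 34.67 kN.
σ_{brass} = P/A₁ = 34670/800 = 43.34 MPa, tensile.

σ ≈ 43.3 MPa (tensile)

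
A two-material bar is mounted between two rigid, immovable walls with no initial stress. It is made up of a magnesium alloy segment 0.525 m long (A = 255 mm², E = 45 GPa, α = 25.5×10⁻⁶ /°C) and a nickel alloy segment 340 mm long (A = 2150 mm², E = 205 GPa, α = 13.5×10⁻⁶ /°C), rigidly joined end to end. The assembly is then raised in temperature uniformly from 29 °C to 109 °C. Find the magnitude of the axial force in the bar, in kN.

Free thermal expansion of the whole bar: Σ αᵢΔT Lᵢ = 25.5×10⁻⁶×80×525 + 13.5×10⁻⁶×80×340 = 1.438 mm.
Since the ends are fixed, an axial force P builds up, equal in every segment, with P · Σ Lᵢ/(AᵢEᵢ) = δ_free.
The series flexibility is Σ Lᵢ/(AᵢEᵢ) = 525/(255×45×10³) + 340/(2150×205×10³) = 4.652×10⁻⁵ mm/N.
P = 1.438 / 4.652×10⁻⁵ = 30910 N = 30.91 kN, compressive.

P ≈ 30.9 kN (compressive)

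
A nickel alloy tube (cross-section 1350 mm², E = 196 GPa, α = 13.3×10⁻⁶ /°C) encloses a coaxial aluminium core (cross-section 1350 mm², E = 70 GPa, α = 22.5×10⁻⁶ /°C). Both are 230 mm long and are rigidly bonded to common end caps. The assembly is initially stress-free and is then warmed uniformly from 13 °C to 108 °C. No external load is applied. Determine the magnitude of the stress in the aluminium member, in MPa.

The aluminium has the larger α, so on heating it would change length more than the nickel alloy if both were free. The rigid plates force a common final length, so the aluminium is put into compression and the nickel alloy into tension, with equal and opposite forces P (no external load).
Setting the final lengths equal and cancelling L: (α₁ − α₂)ΔT = P/(A₁E₁) + P/(A₂E₂).
|α₁ − α₂|·ΔT = 9.2×10⁻⁶ × 95 = 0.000874.
1/(A₁E₁) + 1/(A₂E₂) = 1/(1350×196×10³) + 1/(1350×70×10³) = 1.436×10⁻⁸ N⁻¹.
So P = 0.000874 / 1.436×10⁻⁸ = 60.86 kN.
σ_{aluminium} = P/A₂ = 60860/1350 = 45.08 MPa, compressive.

σ ≈ 45.1 MPa (compressive)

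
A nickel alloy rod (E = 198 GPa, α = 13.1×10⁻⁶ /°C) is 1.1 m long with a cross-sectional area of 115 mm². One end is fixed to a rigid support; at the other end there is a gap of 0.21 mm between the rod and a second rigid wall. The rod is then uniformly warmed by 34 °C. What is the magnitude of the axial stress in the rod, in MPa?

σ ≈ 50.4 MPa (compressive)

Unrestrained expansion: δ_free = αΔT L = 13.1×10⁻⁶ × 34 × 1100 = 0.4899 mm.
This exceeds the 0.21 mm gap, so the wall pushes back. The portion of expansion that must be recovered elastically is δ_free − gap = 0.4899 − 0.21 = 0.2799 mm.
That suppressed elongation corresponds to σ = E·Δ/L = 198×10³ × 0.2799/1100 = 50.39 MPa.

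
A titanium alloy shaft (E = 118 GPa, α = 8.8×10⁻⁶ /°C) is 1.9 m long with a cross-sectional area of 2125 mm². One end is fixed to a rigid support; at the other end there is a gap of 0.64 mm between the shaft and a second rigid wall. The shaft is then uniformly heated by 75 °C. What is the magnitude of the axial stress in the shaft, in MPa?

σ ≈ 38.1 MPa (compressive)

Free thermal elongation = αΔT L = 8.8×10⁻⁶ × 75 × 1900 = 1.254 mm.
After closing the 0.64 mm clearance, 1.254 − 0.64 = 0.614 mm of expansion remains to be suppressed by the wall.
That suppressed elongation corresponds to σ = E·Δ/L = 118×10³ × 0.614/1900 = 38.13 MPa.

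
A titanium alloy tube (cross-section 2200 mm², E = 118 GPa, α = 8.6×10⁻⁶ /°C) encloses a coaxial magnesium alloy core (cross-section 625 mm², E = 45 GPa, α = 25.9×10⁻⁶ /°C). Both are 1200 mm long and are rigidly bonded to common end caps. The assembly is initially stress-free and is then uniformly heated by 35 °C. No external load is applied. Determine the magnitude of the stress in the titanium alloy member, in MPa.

σ ≈ 6.98 MPa (tensile)

Equilibrium of a rigid end plate with no external load gives equal and opposite internal forces ±P in the two members. Since α_{magnesium alloy} > α_{titanium alloy}, heating drives the magnesium alloy into compression and the titanium alloy into tension.
Setting the final lengths equal and cancelling L: (α₁ − α₂)ΔT = P/(A₁E₁) + P/(A₂E₂).
|α₁ − α₂|·ΔT = 17.3×10⁻⁶ × 35 = 0.0006055.
1/(A₁E₁) + 1/(A₂E₂) = 1/(2200×118×10³) + 1/(625×45×10³) = 3.941×10⁻⁸ N⁻¹.
P = 0.0006055 / 3.941×10⁻⁸ = 15370 N = 15.37 kN.
σ_{titanium alloy} = P/A₁ = 15370/2200 = 6.984 MPa, tensile.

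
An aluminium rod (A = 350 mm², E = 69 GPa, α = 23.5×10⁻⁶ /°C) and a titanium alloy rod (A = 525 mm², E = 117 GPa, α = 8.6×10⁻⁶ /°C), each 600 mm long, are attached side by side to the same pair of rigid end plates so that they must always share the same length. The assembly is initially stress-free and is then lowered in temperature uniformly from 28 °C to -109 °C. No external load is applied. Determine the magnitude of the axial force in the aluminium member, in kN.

Both members must finish at the same length. With the larger α, the aluminium tends to over-contract; the plates restrain it, putting the aluminium in tension and the titanium alloy in compression. With no external load the two internal forces are equal and opposite, magnitude P.
Equating the net (thermal + elastic) strains gives |α₁ − α₂|·ΔT = P·[1/(A₁E₁) + 1/(A₂E₂)].
|α₁ − α₂|·ΔT = 14.9×10⁻⁶ × 137 = 0.002041.
1/(A₁E₁) + 1/(A₂E₂) = 1/(350×69×10³) + 1/(525×117×10³) = 5.769×10⁻⁸ N⁻¹.
P = 0.002041 / 5.769×10⁻⁸ = 35390 N = 35.39 kN.

P ≈ 35.4 kN (tensile in the aluminium)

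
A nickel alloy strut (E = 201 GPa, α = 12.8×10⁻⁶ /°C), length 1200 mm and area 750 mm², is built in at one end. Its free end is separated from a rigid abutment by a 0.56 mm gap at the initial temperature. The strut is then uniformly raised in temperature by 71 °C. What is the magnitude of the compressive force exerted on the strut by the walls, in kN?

Free thermal elongation = αΔT L = 12.8×10⁻⁶ × 71 × 1200 = 1.091 mm.
After closing the 0.56 mm clearance, 1.091 − 0.56 = 0.5306 mm of expansion remains to be suppressed by the wall.
Compatibility: PL/(AE) = 0.5306 mm, so σ = P/A = E × (0.5306/1200) = 88.87 MPa.
P = σA = 88.87 × 750 = 66.65 kN.

P ≈ 66.7 kN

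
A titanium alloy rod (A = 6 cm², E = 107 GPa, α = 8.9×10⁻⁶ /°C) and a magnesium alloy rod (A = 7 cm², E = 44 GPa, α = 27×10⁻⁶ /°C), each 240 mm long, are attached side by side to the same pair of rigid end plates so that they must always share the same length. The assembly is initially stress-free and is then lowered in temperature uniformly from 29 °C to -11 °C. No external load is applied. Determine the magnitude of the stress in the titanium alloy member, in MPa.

σ ≈ 25.1 MPa (compressive)

Equilibrium of a rigid end plate with no external load gives equal and opposite internal forces ±P in the two members. Since α_{magnesium alloy} > α_{titanium alloy}, cooling drives the magnesium alloy into tension and the titanium alloy into compression.
Equating the net (thermal + elastic) strains gives |α₁ − α₂|·ΔT = P·[1/(A₁E₁) + 1/(A₂E₂)].
|α₁ − α₂|·ΔT = 18.1×10⁻⁶ × 40 = 0.000724.
1/(A₁E₁) + 1/(A₂E₂) = 1/(600×107×10³) + 1/(700×44×10³) = 4.804×10⁻⁸ N⁻¹.
P = 0.000724 / 4.804×10⁻⁸ = 15070 N = 15.07 kN.
σ_{titanium alloy} = P/A₁ = 15070/600 = 25.12 MPa, compressive.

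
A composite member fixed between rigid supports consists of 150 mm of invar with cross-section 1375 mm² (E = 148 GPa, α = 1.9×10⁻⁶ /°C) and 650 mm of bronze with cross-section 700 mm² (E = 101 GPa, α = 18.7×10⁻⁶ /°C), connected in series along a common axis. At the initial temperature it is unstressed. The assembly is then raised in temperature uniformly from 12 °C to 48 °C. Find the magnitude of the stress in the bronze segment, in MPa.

With the walls removed the bar would change length by δ_free = Σ αᵢΔT Lᵢ = 1.9×10⁻⁶×36×150 + 18.7×10⁻⁶×36×650 = 0.4478 mm.
Since the ends are fixed, an axial force P builds up, equal in every segment, with P · Σ Lᵢ/(AᵢEᵢ) = δ_free.
Σ Lᵢ/(AᵢEᵢ) = 150/(1375×148×10³) + 650/(700×101×10³) = 9.931×10⁻⁶ mm/N.
P = 0.4478 / 9.931×10⁻⁶ = 45100 N = 45.1 kN, compressive.
σ_{bronze} = P / A = 45100 / 700 = 64.42 MPa.

σ ≈ 64.4 MPa (compressive)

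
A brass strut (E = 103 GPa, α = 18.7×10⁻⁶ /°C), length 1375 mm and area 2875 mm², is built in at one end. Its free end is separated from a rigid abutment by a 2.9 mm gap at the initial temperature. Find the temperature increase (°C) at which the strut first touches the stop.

ΔT ≈ 113 °C

Contact occurs when the free expansion equals the gap: αΔT L = 2.9 mm.
ΔT = 2.9 / (18.7×10⁻⁶ × 1375) = 112.8 °C.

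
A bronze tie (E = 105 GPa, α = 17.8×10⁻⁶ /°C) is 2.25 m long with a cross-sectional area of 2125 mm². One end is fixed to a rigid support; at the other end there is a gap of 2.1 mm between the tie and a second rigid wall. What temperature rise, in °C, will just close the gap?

ΔT ≈ 52.4 °C

Contact occurs when the free expansion equals the gap: αΔT L = 2.1 mm.
So ΔT = g/(αL) = 2.1/(17.8×10⁻⁶ × 2250) = 52.43 °C.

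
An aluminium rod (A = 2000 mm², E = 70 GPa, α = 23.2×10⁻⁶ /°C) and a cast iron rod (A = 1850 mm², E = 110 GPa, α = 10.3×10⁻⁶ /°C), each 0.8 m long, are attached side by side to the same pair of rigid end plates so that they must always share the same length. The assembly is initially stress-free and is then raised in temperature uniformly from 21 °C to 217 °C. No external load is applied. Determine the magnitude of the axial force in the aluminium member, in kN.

Both members must finish at the same length. With the larger α, the aluminium tends to over-expand; the plates restrain it, putting the aluminium in compression and the cast iron in tension. With no external load the two internal forces are equal and opposite, magnitude P.
Compatibility of the two members (thermal + elastic change equal): (α₁ − α₂)ΔT = P·[1/(A₁E₁) + 1/(A₂E₂)].
|α₁ − α₂|·ΔT = 12.9×10⁻⁶ × 196 = 0.002528.
1/(A₁E₁) + 1/(A₂E₂) = 1/(2000×70×10³) + 1/(1850×110×10³) = 1.206×10⁻⁸ N⁻¹.
P = 0.002528 / 1.206×10⁻⁸ = 209700 N = 209.7 kN.

P ≈ 210 kN (compressive in the aluminium)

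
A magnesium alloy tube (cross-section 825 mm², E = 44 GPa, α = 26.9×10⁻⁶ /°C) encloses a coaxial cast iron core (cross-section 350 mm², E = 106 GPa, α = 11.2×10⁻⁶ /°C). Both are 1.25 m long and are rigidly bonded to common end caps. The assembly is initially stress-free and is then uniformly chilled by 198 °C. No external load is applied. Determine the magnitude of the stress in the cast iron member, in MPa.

The magnesium alloy has the larger α, so on cooling it would change length more than the cast iron if both were free. The rigid plates force a common final length, so the magnesium alloy is put into tension and the cast iron into compression, with equal and opposite forces P (no external load).
Equating the net (thermal + elastic) strains gives |α₁ − α₂|·ΔT = P·[1/(A₁E₁) + 1/(A₂E₂)].
|α₁ − α₂|·ΔT = 15.7×10⁻⁶ × 198 = 0.003109.
1/(A₁E₁) + 1/(A₂E₂) = 1/(825×44×10³) + 1/(350×106×10³) = 5.45×10⁻⁸ N⁻¹.
P = 0.003109 / 5.45×10⁻⁸ = 57040 N = 57.04 kN.
σ_{cast iron} = P/A₂ = 57040/350 = 163 MPa, compressive.

σ ≈ 163 MPa (compressive)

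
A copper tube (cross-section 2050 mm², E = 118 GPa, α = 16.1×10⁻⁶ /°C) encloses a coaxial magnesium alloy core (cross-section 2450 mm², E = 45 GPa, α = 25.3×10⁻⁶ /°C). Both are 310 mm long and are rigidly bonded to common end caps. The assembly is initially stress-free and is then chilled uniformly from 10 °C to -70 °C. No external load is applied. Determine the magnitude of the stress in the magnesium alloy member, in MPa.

Equilibrium of a rigid end plate with no external load gives equal and opposite internal forces ±P in the two members. Since α_{magnesium alloy} > α_{copper}, cooling drives the magnesium alloy into tension and the copper into compression.
Setting the final lengths equal and cancelling L: (α₁ − α₂)ΔT = P/(A₁E₁) + P/(A₂E₂).
|α₁ − α₂|·ΔT = 9.2×10⁻⁶ × 80 = 0.000736.
1/(A₁E₁) + 1/(A₂E₂) = 1/(2050×118×10³) + 1/(2450×45×10³) = 1.32×10⁻⁸ N⁻¹.
So P = 0.000736 / 1.32×10⁻⁸ = 55.74 kN.
σ_{magnesium alloy} = P/A₂ = 55740/2450 = 22.75 MPa, tensile.

σ ≈ 22.8 MPa (tensile)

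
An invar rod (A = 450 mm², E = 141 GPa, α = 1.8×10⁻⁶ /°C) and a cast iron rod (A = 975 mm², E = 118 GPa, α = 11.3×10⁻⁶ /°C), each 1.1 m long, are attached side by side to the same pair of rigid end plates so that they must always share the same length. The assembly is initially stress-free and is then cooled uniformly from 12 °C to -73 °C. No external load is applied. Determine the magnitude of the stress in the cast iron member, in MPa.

Equilibrium of a rigid end plate with no external load gives equal and opposite internal forces ±P in the two members. Since α_{cast iron} > α_{invar}, cooling drives the cast iron into tension and the invar into compression.
Setting the final lengths equal and cancelling L: (α₁ − α₂)ΔT = P/(A₁E₁) + P/(A₂E₂).
|α₁ − α₂|·ΔT = 9.5×10⁻⁶ × 85 = 0.0008075.
1/(A₁E₁) + 1/(A₂E₂) = 1/(450×141×10³) + 1/(975×118×10³) = 2.445×10⁻⁸ N⁻¹.
P = 0.0008075 / 2.445×10⁻⁸ = 33020 N = 33.02 kN.
σ_{cast iron} = P/A₂ = 33020/975 = 33.87 MPa, tensile.

σ ≈ 33.9 MPa (tensile)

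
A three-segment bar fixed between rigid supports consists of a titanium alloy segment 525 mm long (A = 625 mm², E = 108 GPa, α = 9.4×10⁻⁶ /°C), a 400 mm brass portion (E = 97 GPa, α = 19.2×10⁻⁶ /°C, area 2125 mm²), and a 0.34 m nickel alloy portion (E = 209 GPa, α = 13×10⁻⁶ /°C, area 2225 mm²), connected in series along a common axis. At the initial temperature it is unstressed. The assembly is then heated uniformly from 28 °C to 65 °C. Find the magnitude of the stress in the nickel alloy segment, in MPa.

If the supports were absent, the total length change would be Σ αᵢΔT Lᵢ = 9.4×10⁻⁶×37×525 + 19.2×10⁻⁶×37×400 + 13×10⁻⁶×37×340 = 0.6303 mm.
The rigid supports impose zero overall length change; the single axial force P common to all segments must satisfy P Σ Lᵢ/(AᵢEᵢ) = δ_free.
Σ Lᵢ/(AᵢEᵢ) = 525/(625×108×10³) + 400/(2125×97×10³) + 340/(2225×209×10³) = 1.045×10⁻⁵ mm/N.
P = 0.6303 / 1.045×10⁻⁵ = 60320 N = 60.32 kN, compressive.
σ_{nickel alloy} = P / A = 60320 / 2225 = 27.11 MPa.

σ ≈ 27.1 MPa (compressive)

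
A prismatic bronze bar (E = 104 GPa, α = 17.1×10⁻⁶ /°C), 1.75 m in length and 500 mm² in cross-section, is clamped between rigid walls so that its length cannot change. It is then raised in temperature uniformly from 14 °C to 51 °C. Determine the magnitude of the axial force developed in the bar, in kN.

With zero net strain, σ = E·αΔT = 104 GPa × 17.1×10⁻⁶ × 37 = 65.8 MPa.
Axial force P = σA = 65.8 × 500 = 32900 N = 32.9 kN, compressive.

P ≈ 32.9 kN (compressive)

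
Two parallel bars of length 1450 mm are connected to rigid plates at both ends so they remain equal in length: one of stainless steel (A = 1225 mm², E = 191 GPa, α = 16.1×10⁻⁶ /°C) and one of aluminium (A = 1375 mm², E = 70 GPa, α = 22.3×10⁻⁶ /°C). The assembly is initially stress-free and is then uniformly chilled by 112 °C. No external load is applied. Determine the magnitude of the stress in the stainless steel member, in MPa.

Equilibrium of a rigid end plate with no external load gives equal and opposite internal forces ±P in the two members. Since α_{aluminium} > α_{stainless steel}, cooling drives the aluminium into tension and the stainless steel into compression.
Setting the final lengths equal and cancelling L: (α₁ − α₂)ΔT = P/(A₁E₁) + P/(A₂E₂).
|α₁ − α₂|·ΔT = 6.2×10⁻⁶ × 112 = 0.0006944.
1/(A₁E₁) + 1/(A₂E₂) = 1/(1225×191×10³) + 1/(1375×70×10³) = 1.466×10⁻⁸ N⁻¹.
So P = 0.0006944 / 1.466×10⁻⁸ = 47.36 kN.
σ_{stainless steel} = P/A₁ = 47360/1225 = 38.66 MPa, compressive.

σ ≈ 38.7 MPa (compressive)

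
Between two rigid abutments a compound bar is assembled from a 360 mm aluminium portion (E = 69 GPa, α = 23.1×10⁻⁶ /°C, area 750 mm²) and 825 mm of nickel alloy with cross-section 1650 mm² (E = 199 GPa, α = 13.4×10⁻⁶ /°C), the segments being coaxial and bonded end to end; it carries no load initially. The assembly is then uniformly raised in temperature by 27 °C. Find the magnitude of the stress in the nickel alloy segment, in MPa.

σ ≈ 33.5 MPa (compressive)

With the walls removed the bar would change length by δ_free = Σ αᵢΔT Lᵢ = 23.1×10⁻⁶×27×360 + 13.4×10⁻⁶×27×825 = 0.523 mm.
The rigid supports impose zero overall length change; the single axial force P common to all segments must satisfy P Σ Lᵢ/(AᵢEᵢ) = δ_free.
Σ Lᵢ/(AᵢEᵢ) = 360/(750×69×10³) + 825/(1650×199×10³) = 9.469×10⁻⁶ mm/N.
Hence P = δ_free / Σ(L/AE) = 0.523/9.469×10⁻⁶ = 55.23 kN (compressive).
σ_{nickel alloy} = P / A = 55230 / 1650 = 33.48 MPa.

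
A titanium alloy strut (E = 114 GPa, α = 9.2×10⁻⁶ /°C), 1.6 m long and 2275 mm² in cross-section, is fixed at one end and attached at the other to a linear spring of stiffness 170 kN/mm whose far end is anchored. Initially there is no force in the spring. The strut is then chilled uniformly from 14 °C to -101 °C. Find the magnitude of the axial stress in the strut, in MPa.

σ ≈ 61.7 MPa (tensile)

Free thermal contraction: δ_free = αΔT L = 9.2×10⁻⁶ × 115 × 1600 = 1.693 mm.
With a force P in the spring, the elastic change of the strut is PL/(AE) and that of the spring is P/k; compatibility requires their sum to equal δ_free.
So P = δ_free / [L/(AE) + 1/k] = 1.693 / [ 1600/(2275×114×10³) + 1/(170×10³) ].
P = 1.693 / 1.205×10⁻⁵ = 140500 N.
σ = P/A = 140500/2275 = 61.74 MPa.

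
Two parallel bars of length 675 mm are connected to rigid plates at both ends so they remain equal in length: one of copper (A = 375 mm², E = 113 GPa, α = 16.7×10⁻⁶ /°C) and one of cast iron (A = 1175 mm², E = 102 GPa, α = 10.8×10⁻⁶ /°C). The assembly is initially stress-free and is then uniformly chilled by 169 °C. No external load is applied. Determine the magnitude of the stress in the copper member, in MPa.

σ ≈ 83.2 MPa (tensile)

Equilibrium of a rigid end plate with no external load gives equal and opposite internal forces ±P in the two members. Since α_{copper} > α_{cast iron}, cooling drives the copper into tension and the cast iron into compression.
Compatibility of the two members (thermal + elastic change equal): (α₁ − α₂)ΔT = P·[1/(A₁E₁) + 1/(A₂E₂)].
|α₁ − α₂|·ΔT = 5.9×10⁻⁶ × 169 = 0.0009971.
1/(A₁E₁) + 1/(A₂E₂) = 1/(375×113×10³) + 1/(1175×102×10³) = 3.194×10⁻⁸ N⁻¹.
P = 0.0009971 / 3.194×10⁻⁸ = 31220 N = 31.22 kN.
σ_{copper} = P/A₁ = 31220/375 = 83.24 MPa, tensile.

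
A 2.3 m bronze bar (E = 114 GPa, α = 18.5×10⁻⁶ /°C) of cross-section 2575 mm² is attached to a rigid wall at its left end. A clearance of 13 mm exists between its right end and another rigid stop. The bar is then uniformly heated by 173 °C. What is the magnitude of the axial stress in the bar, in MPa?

σ ≈ 0 MPa

If the wall were absent the bar would grow by αΔT L = 18.5×10⁻⁶ × 173 × 2300 = 7.361 mm.
This is smaller than the 13 mm clearance, so the bar expands freely without reaching the stop — the stress is zero.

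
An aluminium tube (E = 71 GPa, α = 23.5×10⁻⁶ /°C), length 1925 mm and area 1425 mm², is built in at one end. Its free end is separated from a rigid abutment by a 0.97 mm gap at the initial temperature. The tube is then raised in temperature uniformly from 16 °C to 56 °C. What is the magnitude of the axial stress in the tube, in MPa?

If the wall were absent the tube would grow by αΔT L = 23.5×10⁻⁶ × 40 × 1925 = 1.809 mm.
The gap closes (δ_free > 0.97 mm) and the wall then resists a further 1.809 − 0.97 = 0.8395 mm of expansion.
That suppressed elongation corresponds to σ = E·Δ/L = 71×10³ × 0.8395/1925 = 30.96 MPa.

σ ≈ 31 MPa (compressive)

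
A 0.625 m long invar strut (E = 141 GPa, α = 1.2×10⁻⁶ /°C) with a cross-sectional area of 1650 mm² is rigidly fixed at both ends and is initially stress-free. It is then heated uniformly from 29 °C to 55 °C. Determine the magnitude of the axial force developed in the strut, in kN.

With zero net strain, σ = E·αΔT = 141 GPa × 1.2×10⁻⁶ × 26 = 4.399 MPa.
Axial force P = σA = 4.399 × 1650 = 7259 N = 7.259 kN, compressive.

P ≈ 7.26 kN (compressive)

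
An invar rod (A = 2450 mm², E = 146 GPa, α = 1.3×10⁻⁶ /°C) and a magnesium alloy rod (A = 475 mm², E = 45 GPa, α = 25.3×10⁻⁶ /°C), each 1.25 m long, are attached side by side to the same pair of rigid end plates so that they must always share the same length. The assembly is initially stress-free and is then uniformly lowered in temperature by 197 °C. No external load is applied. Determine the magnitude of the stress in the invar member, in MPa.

Both members must finish at the same length. With the larger α, the magnesium alloy tends to over-contract; the plates restrain it, putting the magnesium alloy in tension and the invar in compression. With no external load the two internal forces are equal and opposite, magnitude P.
Setting the final lengths equal and cancelling L: (α₁ − α₂)ΔT = P/(A₁E₁) + P/(A₂E₂).
|α₁ − α₂|·ΔT = 24×10⁻⁶ × 197 = 0.004728.
1/(A₁E₁) + 1/(A₂E₂) = 1/(2450×146×10³) + 1/(475×45×10³) = 4.958×10⁻⁸ N⁻¹.
P = 0.004728 / 4.958×10⁻⁸ = 95360 N = 95.36 kN.
σ_{invar} = P/A₁ = 95360/2450 = 38.92 MPa, compressive.

σ ≈ 38.9 MPa (compressive)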